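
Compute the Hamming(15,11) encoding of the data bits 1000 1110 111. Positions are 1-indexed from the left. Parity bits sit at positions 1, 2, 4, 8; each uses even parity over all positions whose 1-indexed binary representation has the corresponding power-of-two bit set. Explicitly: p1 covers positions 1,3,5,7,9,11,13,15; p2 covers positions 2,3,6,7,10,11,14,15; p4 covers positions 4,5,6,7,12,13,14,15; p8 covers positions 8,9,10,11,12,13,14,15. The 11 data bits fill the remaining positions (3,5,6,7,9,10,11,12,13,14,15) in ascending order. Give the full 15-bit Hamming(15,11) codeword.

Place data bits at non-power-of-two positions: b3=1, b5=0, b6=0, b7=0, b9=1, b10=1, b11=1, b12=0, b13=1, b14=1, b15=1.
p1 = XOR of data positions {3,5,7,9,11,13,15} = 1⊕0⊕0⊕1⊕1⊕1⊕1 = 1
p2 = XOR of data positions {3,6,7,10,11,14,15} = 1⊕0⊕0⊕1⊕1⊕1⊕1 = 1
p4 = XOR of data positions {5,6,7,12,13,14,15} = 0⊕0⊕0⊕0⊕1⊕1⊕1 = 1
p8 = XOR of data positions {9,10,11,12,13,14,15} = 1⊕1⊕1⊕0⊕1⊕1⊕1 = 0
Codeword b1..b15 = 111100001110111

111100001110111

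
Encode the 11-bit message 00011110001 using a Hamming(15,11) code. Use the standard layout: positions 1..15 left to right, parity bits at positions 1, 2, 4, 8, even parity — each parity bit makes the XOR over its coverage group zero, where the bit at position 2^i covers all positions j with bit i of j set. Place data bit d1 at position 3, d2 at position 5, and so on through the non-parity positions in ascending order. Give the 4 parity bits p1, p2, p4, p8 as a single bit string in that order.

0000

Place data bits at non-power-of-two positions: b3=0, b5=0, b6=0, b7=1, b9=1, b10=1, b11=1, b12=0, b13=0, b14=0, b15=1.
p1 = XOR of data positions {3,5,7,9,11,13,15} = 0⊕0⊕1⊕1⊕1⊕0⊕1 = 0
p2 = XOR of data positions {3,6,7,10,11,14,15} = 0⊕0⊕1⊕1⊕1⊕0⊕1 = 0
p4 = XOR of data positions {5,6,7,12,13,14,15} = 0⊕0⊕1⊕0⊕0⊕0⊕1 = 0
p8 = XOR of data positions {9,10,11,12,13,14,15} = 1⊕1⊕1⊕0⊕0⊕0⊕1 = 0
Parity bits p1,p2,p4,p8 = 0000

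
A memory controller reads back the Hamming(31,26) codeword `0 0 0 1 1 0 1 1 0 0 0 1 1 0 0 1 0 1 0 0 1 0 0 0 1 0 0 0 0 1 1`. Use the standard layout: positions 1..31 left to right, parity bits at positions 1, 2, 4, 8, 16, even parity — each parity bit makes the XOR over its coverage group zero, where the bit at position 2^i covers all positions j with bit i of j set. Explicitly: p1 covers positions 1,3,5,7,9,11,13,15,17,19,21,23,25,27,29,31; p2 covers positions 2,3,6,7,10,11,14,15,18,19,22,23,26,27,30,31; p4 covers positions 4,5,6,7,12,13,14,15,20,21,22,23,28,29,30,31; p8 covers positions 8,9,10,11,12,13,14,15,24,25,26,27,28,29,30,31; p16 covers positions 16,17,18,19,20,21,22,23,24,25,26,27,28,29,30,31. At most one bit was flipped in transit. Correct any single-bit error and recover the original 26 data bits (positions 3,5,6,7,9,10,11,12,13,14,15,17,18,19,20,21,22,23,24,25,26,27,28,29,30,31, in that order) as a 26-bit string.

s1: b1⊕b3⊕b5⊕b7⊕b9⊕b11⊕b13⊕b15⊕b17⊕b19⊕b21⊕b23⊕b25⊕b27⊕b29⊕b31 = 0⊕0⊕1⊕1⊕0⊕0⊕1⊕0⊕0⊕0⊕1⊕0⊕1⊕0⊕0⊕1 = 0
s2: b2⊕b3⊕b6⊕b7⊕b10⊕b11⊕b14⊕b15⊕b18⊕b19⊕b22⊕b23⊕b26⊕b27⊕b30⊕b31 = 0⊕0⊕0⊕1⊕0⊕0⊕0⊕0⊕1⊕0⊕0⊕0⊕0⊕0⊕1⊕1 = 0
s4: b4⊕b5⊕b6⊕b7⊕b12⊕b13⊕b14⊕b15⊕b20⊕b21⊕b22⊕b23⊕b28⊕b29⊕b30⊕b31 = 1⊕1⊕0⊕1⊕1⊕1⊕0⊕0⊕0⊕1⊕0⊕0⊕0⊕0⊕1⊕1 = 0
s8: b8⊕b9⊕b10⊕b11⊕b12⊕b13⊕b14⊕b15⊕b24⊕b25⊕b26⊕b27⊕b28⊕b29⊕b30⊕b31 = 1⊕0⊕0⊕0⊕1⊕1⊕0⊕0⊕0⊕1⊕0⊕0⊕0⊕0⊕1⊕1 = 0
s16: b16⊕b17⊕b18⊕b19⊕b20⊕b21⊕b22⊕b23⊕b24⊕b25⊕b26⊕b27⊕b28⊕b29⊕b30⊕b31 = 1⊕0⊕1⊕0⊕0⊕1⊕0⊕0⊕0⊕1⊕0⊕0⊕0⊕0⊕1⊕1 = 0
Syndrome (s16...s1) = 00000 → position 0 (no error).
No correction needed.
Data bits at positions 3,5,6,7,9,10,11,12,13,14,15,17,18,19,20,21,22,23,24,25,26,27,28,29,30,31: 01010001100010010001000011

01010001100010010001000011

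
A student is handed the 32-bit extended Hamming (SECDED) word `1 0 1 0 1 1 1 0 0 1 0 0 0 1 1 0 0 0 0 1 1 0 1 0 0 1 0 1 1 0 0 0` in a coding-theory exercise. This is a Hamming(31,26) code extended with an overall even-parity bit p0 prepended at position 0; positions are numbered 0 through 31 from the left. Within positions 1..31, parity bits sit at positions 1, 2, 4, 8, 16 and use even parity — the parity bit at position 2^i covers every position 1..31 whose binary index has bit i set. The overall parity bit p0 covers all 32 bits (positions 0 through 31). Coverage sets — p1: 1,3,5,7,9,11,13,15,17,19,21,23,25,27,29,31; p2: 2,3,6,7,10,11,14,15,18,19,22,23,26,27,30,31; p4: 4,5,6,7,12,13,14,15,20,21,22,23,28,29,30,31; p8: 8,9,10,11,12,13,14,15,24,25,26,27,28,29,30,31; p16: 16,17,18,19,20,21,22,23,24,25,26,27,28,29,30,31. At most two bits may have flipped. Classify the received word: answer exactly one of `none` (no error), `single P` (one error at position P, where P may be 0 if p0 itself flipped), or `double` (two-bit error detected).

none

s1: b1⊕b3⊕b5⊕b7⊕b9⊕b11⊕b13⊕b15⊕b17⊕b19⊕b21⊕b23⊕b25⊕b27⊕b29⊕b31 = 0⊕0⊕1⊕0⊕1⊕0⊕1⊕0⊕0⊕1⊕0⊕0⊕1⊕1⊕0⊕0 = 0
s2: b2⊕b3⊕b6⊕b7⊕b10⊕b11⊕b14⊕b15⊕b18⊕b19⊕b22⊕b23⊕b26⊕b27⊕b30⊕b31 = 1⊕0⊕1⊕0⊕0⊕0⊕1⊕0⊕0⊕1⊕1⊕0⊕0⊕1⊕0⊕0 = 0
s4: b4⊕b5⊕b6⊕b7⊕b12⊕b13⊕b14⊕b15⊕b20⊕b21⊕b22⊕b23⊕b28⊕b29⊕b30⊕b31 = 1⊕1⊕1⊕0⊕0⊕1⊕1⊕0⊕1⊕0⊕1⊕0⊕1⊕0⊕0⊕0 = 0
s8: b8⊕b9⊕b10⊕b11⊕b12⊕b13⊕b14⊕b15⊕b24⊕b25⊕b26⊕b27⊕b28⊕b29⊕b30⊕b31 = 0⊕1⊕0⊕0⊕0⊕1⊕1⊕0⊕0⊕1⊕0⊕1⊕1⊕0⊕0⊕0 = 0
s16: b16⊕b17⊕b18⊕b19⊕b20⊕b21⊕b22⊕b23⊕b24⊕b25⊕b26⊕b27⊕b28⊕b29⊕b30⊕b31 = 0⊕0⊕0⊕1⊕1⊕0⊕1⊕0⊕0⊕1⊕0⊕1⊕1⊕0⊕0⊕0 = 0
Syndrome (s16...s1) = 00000 → position 0 (no error).
Overall parity (XOR of all 32 bits, including p0): 1⊕0⊕1⊕0⊕1⊕1⊕1⊕0⊕0⊕1⊕0⊕0⊕0⊕1⊕1⊕0⊕0⊕0⊕0⊕1⊕1⊕0⊕1⊕0⊕0⊕1⊕0⊕1⊕1⊕0⊕0⊕0 = 0
Overall=0, syndrome position=0 → no error.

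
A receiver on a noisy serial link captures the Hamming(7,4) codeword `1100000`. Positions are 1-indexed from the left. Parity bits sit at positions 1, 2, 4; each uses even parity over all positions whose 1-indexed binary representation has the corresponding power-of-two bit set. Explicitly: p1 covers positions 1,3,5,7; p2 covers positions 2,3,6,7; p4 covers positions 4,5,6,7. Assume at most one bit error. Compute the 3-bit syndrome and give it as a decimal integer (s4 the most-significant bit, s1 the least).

3

s1: b1⊕b3⊕b5⊕b7 = 1⊕0⊕0⊕0 = 1
s2: b2⊕b3⊕b6⊕b7 = 1⊕0⊕0⊕0 = 1
s4: b4⊕b5⊕b6⊕b7 = 0⊕0⊕0⊕0 = 0
Syndrome (s4...s1) = 011 → position 3.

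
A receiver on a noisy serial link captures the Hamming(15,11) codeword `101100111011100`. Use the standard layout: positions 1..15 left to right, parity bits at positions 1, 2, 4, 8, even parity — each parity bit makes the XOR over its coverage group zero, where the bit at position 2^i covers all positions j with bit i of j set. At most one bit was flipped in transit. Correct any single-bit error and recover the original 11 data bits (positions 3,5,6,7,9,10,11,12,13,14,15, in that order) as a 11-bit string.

10011111100

s1: b1⊕b3⊕b5⊕b7⊕b9⊕b11⊕b13⊕b15 = 1⊕1⊕0⊕1⊕1⊕1⊕1⊕0 = 0
s2: b2⊕b3⊕b6⊕b7⊕b10⊕b11⊕b14⊕b15 = 0⊕1⊕0⊕1⊕0⊕1⊕0⊕0 = 1
s4: b4⊕b5⊕b6⊕b7⊕b12⊕b13⊕b14⊕b15 = 1⊕0⊕0⊕1⊕1⊕1⊕0⊕0 = 0
s8: b8⊕b9⊕b10⊕b11⊕b12⊕b13⊕b14⊕b15 = 1⊕1⊕0⊕1⊕1⊕1⊕0⊕0 = 1
Syndrome (s8...s1) = 1010 → position 10.
Flip bit 10: corrected codeword = 101100111111100
Data bits at positions 3,5,6,7,9,10,11,12,13,14,15: 10011111100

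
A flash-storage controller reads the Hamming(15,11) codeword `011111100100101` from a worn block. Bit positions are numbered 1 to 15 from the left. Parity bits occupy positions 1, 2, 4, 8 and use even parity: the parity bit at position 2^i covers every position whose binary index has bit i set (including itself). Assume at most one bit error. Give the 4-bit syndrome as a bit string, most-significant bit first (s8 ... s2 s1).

s1: b1⊕b3⊕b5⊕b7⊕b9⊕b11⊕b13⊕b15 = 0⊕1⊕1⊕1⊕0⊕0⊕1⊕1 = 1
s2: b2⊕b3⊕b6⊕b7⊕b10⊕b11⊕b14⊕b15 = 1⊕1⊕1⊕1⊕1⊕0⊕0⊕1 = 0
s4: b4⊕b5⊕b6⊕b7⊕b12⊕b13⊕b14⊕b15 = 1⊕1⊕1⊕1⊕0⊕1⊕0⊕1 = 0
s8: b8⊕b9⊕b10⊕b11⊕b12⊕b13⊕b14⊕b15 = 0⊕0⊕1⊕0⊕0⊕1⊕0⊕1 = 1
Syndrome (s8...s1) = 1001 → position 9.

1001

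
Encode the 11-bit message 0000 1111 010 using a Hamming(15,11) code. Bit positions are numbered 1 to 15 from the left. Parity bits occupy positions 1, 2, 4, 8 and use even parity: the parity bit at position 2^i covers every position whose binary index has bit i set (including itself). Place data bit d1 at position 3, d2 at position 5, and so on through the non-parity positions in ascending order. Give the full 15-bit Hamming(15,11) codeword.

010000011111010

Place data bits at non-power-of-two positions: b3=0, b5=0, b6=0, b7=0, b9=1, b10=1, b11=1, b12=1, b13=0, b14=1, b15=0.
p1 = XOR of data positions {3,5,7,9,11,13,15} = 0⊕0⊕0⊕1⊕1⊕0⊕0 = 0
p2 = XOR of data positions {3,6,7,10,11,14,15} = 0⊕0⊕0⊕1⊕1⊕1⊕0 = 1
p4 = XOR of data positions {5,6,7,12,13,14,15} = 0⊕0⊕0⊕1⊕0⊕1⊕0 = 0
p8 = XOR of data positions {9,10,11,12,13,14,15} = 1⊕1⊕1⊕1⊕0⊕1⊕0 = 1
Codeword b1..b15 = 010000011111010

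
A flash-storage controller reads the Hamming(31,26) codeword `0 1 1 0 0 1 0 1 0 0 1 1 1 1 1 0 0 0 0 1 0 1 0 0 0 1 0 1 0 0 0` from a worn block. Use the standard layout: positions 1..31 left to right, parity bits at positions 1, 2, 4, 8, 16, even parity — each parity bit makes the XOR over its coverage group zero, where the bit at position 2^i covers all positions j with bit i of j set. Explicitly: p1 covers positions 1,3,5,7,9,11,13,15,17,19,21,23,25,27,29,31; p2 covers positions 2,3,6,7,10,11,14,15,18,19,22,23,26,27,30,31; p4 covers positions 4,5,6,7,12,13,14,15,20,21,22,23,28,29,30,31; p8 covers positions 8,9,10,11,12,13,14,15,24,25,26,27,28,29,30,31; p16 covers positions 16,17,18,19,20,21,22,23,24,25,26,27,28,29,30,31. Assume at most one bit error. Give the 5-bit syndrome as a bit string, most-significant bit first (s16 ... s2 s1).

00000

s1: b1⊕b3⊕b5⊕b7⊕b9⊕b11⊕b13⊕b15⊕b17⊕b19⊕b21⊕b23⊕b25⊕b27⊕b29⊕b31 = 0⊕1⊕0⊕0⊕0⊕1⊕1⊕1⊕0⊕0⊕0⊕0⊕0⊕0⊕0⊕0 = 0
s2: b2⊕b3⊕b6⊕b7⊕b10⊕b11⊕b14⊕b15⊕b18⊕b19⊕b22⊕b23⊕b26⊕b27⊕b30⊕b31 = 1⊕1⊕1⊕0⊕0⊕1⊕1⊕1⊕0⊕0⊕1⊕0⊕1⊕0⊕0⊕0 = 0
s4: b4⊕b5⊕b6⊕b7⊕b12⊕b13⊕b14⊕b15⊕b20⊕b21⊕b22⊕b23⊕b28⊕b29⊕b30⊕b31 = 0⊕0⊕1⊕0⊕1⊕1⊕1⊕1⊕1⊕0⊕1⊕0⊕1⊕0⊕0⊕0 = 0
s8: b8⊕b9⊕b10⊕b11⊕b12⊕b13⊕b14⊕b15⊕b24⊕b25⊕b26⊕b27⊕b28⊕b29⊕b30⊕b31 = 1⊕0⊕0⊕1⊕1⊕1⊕1⊕1⊕0⊕0⊕1⊕0⊕1⊕0⊕0⊕0 = 0
s16: b16⊕b17⊕b18⊕b19⊕b20⊕b21⊕b22⊕b23⊕b24⊕b25⊕b26⊕b27⊕b28⊕b29⊕b30⊕b31 = 0⊕0⊕0⊕0⊕1⊕0⊕1⊕0⊕0⊕0⊕1⊕0⊕1⊕0⊕0⊕0 = 0
Syndrome (s16...s1) = 00000 → position 0 (no error).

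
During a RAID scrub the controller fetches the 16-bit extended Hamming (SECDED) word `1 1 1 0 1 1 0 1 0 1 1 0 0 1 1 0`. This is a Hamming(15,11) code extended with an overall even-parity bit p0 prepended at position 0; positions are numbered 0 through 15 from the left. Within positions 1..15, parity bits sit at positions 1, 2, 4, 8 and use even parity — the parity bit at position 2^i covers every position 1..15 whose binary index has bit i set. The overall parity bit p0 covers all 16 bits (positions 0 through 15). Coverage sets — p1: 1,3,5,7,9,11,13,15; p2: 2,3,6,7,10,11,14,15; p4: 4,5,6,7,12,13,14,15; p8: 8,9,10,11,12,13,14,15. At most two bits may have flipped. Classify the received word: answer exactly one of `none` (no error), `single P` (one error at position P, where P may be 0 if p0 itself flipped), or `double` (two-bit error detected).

s1: b1⊕b3⊕b5⊕b7⊕b9⊕b11⊕b13⊕b15 = 1⊕0⊕1⊕1⊕1⊕0⊕1⊕0 = 1
s2: b2⊕b3⊕b6⊕b7⊕b10⊕b11⊕b14⊕b15 = 1⊕0⊕0⊕1⊕1⊕0⊕1⊕0 = 0
s4: b4⊕b5⊕b6⊕b7⊕b12⊕b13⊕b14⊕b15 = 1⊕1⊕0⊕1⊕0⊕1⊕1⊕0 = 1
s8: b8⊕b9⊕b10⊕b11⊕b12⊕b13⊕b14⊕b15 = 0⊕1⊕1⊕0⊕0⊕1⊕1⊕0 = 0
Syndrome (s8...s1) = 0101 → position 5.
Overall parity (XOR of all 16 bits, including p0): 1⊕1⊕1⊕0⊕1⊕1⊕0⊕1⊕0⊕1⊕1⊕0⊕0⊕1⊕1⊕0 = 0
Overall=0, syndrome position=5 → double-bit error detected (uncorrectable).

double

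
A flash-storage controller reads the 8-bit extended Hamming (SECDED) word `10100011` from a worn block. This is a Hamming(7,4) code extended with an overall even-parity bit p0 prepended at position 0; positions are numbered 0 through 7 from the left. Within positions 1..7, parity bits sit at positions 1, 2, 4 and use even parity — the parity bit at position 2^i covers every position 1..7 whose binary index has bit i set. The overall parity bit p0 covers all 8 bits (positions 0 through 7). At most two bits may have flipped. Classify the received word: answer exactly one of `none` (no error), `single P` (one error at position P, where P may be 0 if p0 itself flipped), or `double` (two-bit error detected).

double

s1: b1⊕b3⊕b5⊕b7 = 0⊕0⊕0⊕1 = 1
s2: b2⊕b3⊕b6⊕b7 = 1⊕0⊕1⊕1 = 1
s4: b4⊕b5⊕b6⊕b7 = 0⊕0⊕1⊕1 = 0
Syndrome (s4...s1) = 011 → position 3.
Overall parity (XOR of all 8 bits, including p0): 1⊕0⊕1⊕0⊕0⊕0⊕1⊕1 = 0
Overall=0, syndrome position=3 → double-bit error detected (uncorrectable).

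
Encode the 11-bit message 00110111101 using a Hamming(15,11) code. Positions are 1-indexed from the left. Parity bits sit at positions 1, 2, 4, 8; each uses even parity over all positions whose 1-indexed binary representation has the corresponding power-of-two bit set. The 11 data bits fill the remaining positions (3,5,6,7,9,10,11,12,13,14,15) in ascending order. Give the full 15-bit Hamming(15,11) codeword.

Place data bits at non-power-of-two positions: b3=0, b5=0, b6=1, b7=1, b9=0, b10=1, b11=1, b12=1, b13=1, b14=0, b15=1.
p1 = XOR of data positions {3,5,7,9,11,13,15} = 0⊕0⊕1⊕0⊕1⊕1⊕1 = 0
p2 = XOR of data positions {3,6,7,10,11,14,15} = 0⊕1⊕1⊕1⊕1⊕0⊕1 = 1
p4 = XOR of data positions {5,6,7,12,13,14,15} = 0⊕1⊕1⊕1⊕1⊕0⊕1 = 1
p8 = XOR of data positions {9,10,11,12,13,14,15} = 0⊕1⊕1⊕1⊕1⊕0⊕1 = 1
Codeword b1..b15 = 010101110111101

010101110111101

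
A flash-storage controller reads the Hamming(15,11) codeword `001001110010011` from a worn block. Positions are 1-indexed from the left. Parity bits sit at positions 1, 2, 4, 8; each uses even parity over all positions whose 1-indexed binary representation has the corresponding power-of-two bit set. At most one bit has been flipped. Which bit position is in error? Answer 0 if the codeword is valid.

0

s1: b1⊕b3⊕b5⊕b7⊕b9⊕b11⊕b13⊕b15 = 0⊕1⊕0⊕1⊕0⊕1⊕0⊕1 = 0
s2: b2⊕b3⊕b6⊕b7⊕b10⊕b11⊕b14⊕b15 = 0⊕1⊕1⊕1⊕0⊕1⊕1⊕1 = 0
s4: b4⊕b5⊕b6⊕b7⊕b12⊕b13⊕b14⊕b15 = 0⊕0⊕1⊕1⊕0⊕0⊕1⊕1 = 0
s8: b8⊕b9⊕b10⊕b11⊕b12⊕b13⊕b14⊕b15 = 1⊕0⊕0⊕1⊕0⊕0⊕1⊕1 = 0
Syndrome (s8...s1) = 0000 → position 0 (no error).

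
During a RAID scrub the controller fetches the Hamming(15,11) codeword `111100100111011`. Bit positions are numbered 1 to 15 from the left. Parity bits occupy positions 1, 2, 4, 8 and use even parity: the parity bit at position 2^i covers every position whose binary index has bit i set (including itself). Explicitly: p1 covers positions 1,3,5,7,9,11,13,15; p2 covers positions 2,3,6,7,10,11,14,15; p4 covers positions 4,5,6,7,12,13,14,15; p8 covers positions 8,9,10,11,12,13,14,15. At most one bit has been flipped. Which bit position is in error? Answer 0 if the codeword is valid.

15

s1: b1⊕b3⊕b5⊕b7⊕b9⊕b11⊕b13⊕b15 = 1⊕1⊕0⊕1⊕0⊕1⊕0⊕1 = 1
s2: b2⊕b3⊕b6⊕b7⊕b10⊕b11⊕b14⊕b15 = 1⊕1⊕0⊕1⊕1⊕1⊕1⊕1 = 1
s4: b4⊕b5⊕b6⊕b7⊕b12⊕b13⊕b14⊕b15 = 1⊕0⊕0⊕1⊕1⊕0⊕1⊕1 = 1
s8: b8⊕b9⊕b10⊕b11⊕b12⊕b13⊕b14⊕b15 = 0⊕0⊕1⊕1⊕1⊕0⊕1⊕1 = 1
Syndrome (s8...s1) = 1111 → position 15.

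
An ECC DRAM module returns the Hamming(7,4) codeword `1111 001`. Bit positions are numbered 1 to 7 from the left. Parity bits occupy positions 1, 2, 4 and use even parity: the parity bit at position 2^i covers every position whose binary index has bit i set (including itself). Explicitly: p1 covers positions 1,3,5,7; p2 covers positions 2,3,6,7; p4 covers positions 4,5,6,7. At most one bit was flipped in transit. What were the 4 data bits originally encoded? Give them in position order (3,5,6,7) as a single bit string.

0001

s1: b1⊕b3⊕b5⊕b7 = 1⊕1⊕0⊕1 = 1
s2: b2⊕b3⊕b6⊕b7 = 1⊕1⊕0⊕1 = 1
s4: b4⊕b5⊕b6⊕b7 = 1⊕0⊕0⊕1 = 0
Syndrome (s4...s1) = 011 → position 3.
Flip bit 3: corrected codeword = 1101001
Data bits at positions 3,5,6,7: 0001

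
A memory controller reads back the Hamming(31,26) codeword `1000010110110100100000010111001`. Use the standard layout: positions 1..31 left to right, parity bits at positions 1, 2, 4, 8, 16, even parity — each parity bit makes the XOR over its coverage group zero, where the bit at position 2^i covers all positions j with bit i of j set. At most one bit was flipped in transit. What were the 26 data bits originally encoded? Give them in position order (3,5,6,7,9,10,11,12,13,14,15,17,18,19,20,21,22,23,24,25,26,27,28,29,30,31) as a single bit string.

00101011010100000010111001

s1: b1⊕b3⊕b5⊕b7⊕b9⊕b11⊕b13⊕b15⊕b17⊕b19⊕b21⊕b23⊕b25⊕b27⊕b29⊕b31 = 1⊕0⊕0⊕0⊕1⊕1⊕0⊕0⊕1⊕0⊕0⊕0⊕0⊕1⊕0⊕1 = 0
s2: b2⊕b3⊕b6⊕b7⊕b10⊕b11⊕b14⊕b15⊕b18⊕b19⊕b22⊕b23⊕b26⊕b27⊕b30⊕b31 = 0⊕0⊕1⊕0⊕0⊕1⊕1⊕0⊕0⊕0⊕0⊕0⊕1⊕1⊕0⊕1 = 0
s4: b4⊕b5⊕b6⊕b7⊕b12⊕b13⊕b14⊕b15⊕b20⊕b21⊕b22⊕b23⊕b28⊕b29⊕b30⊕b31 = 0⊕0⊕1⊕0⊕1⊕0⊕1⊕0⊕0⊕0⊕0⊕0⊕1⊕0⊕0⊕1 = 1
s8: b8⊕b9⊕b10⊕b11⊕b12⊕b13⊕b14⊕b15⊕b24⊕b25⊕b26⊕b27⊕b28⊕b29⊕b30⊕b31 = 1⊕1⊕0⊕1⊕1⊕0⊕1⊕0⊕1⊕0⊕1⊕1⊕1⊕0⊕0⊕1 = 0
s16: b16⊕b17⊕b18⊕b19⊕b20⊕b21⊕b22⊕b23⊕b24⊕b25⊕b26⊕b27⊕b28⊕b29⊕b30⊕b31 = 0⊕1⊕0⊕0⊕0⊕0⊕0⊕0⊕1⊕0⊕1⊕1⊕1⊕0⊕0⊕1 = 0
Syndrome (s16...s1) = 00100 → position 4.
Flip bit 4: corrected codeword = 1001010110110100100000010111001
Data bits at positions 3,5,6,7,9,10,11,12,13,14,15,17,18,19,20,21,22,23,24,25,26,27,28,29,30,31: 00101011010100000010111001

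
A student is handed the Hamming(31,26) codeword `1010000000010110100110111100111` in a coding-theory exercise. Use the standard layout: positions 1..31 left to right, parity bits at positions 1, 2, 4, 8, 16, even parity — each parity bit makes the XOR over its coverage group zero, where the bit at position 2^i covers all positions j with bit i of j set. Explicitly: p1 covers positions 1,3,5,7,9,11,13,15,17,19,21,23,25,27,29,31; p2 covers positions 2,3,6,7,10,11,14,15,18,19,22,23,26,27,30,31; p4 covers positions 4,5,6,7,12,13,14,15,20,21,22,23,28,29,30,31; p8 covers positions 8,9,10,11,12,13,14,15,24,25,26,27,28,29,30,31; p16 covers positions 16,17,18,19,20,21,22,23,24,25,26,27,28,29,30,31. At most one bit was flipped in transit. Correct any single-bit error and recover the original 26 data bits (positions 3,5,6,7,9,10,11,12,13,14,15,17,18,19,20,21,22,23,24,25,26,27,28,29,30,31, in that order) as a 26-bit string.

s1: b1⊕b3⊕b5⊕b7⊕b9⊕b11⊕b13⊕b15⊕b17⊕b19⊕b21⊕b23⊕b25⊕b27⊕b29⊕b31 = 1⊕1⊕0⊕0⊕0⊕0⊕0⊕1⊕1⊕0⊕1⊕1⊕1⊕0⊕1⊕1 = 1
s2: b2⊕b3⊕b6⊕b7⊕b10⊕b11⊕b14⊕b15⊕b18⊕b19⊕b22⊕b23⊕b26⊕b27⊕b30⊕b31 = 0⊕1⊕0⊕0⊕0⊕0⊕1⊕1⊕0⊕0⊕0⊕1⊕1⊕0⊕1⊕1 = 1
s4: b4⊕b5⊕b6⊕b7⊕b12⊕b13⊕b14⊕b15⊕b20⊕b21⊕b22⊕b23⊕b28⊕b29⊕b30⊕b31 = 0⊕0⊕0⊕0⊕1⊕0⊕1⊕1⊕1⊕1⊕0⊕1⊕0⊕1⊕1⊕1 = 1
s8: b8⊕b9⊕b10⊕b11⊕b12⊕b13⊕b14⊕b15⊕b24⊕b25⊕b26⊕b27⊕b28⊕b29⊕b30⊕b31 = 0⊕0⊕0⊕0⊕1⊕0⊕1⊕1⊕1⊕1⊕1⊕0⊕0⊕1⊕1⊕1 = 1
s16: b16⊕b17⊕b18⊕b19⊕b20⊕b21⊕b22⊕b23⊕b24⊕b25⊕b26⊕b27⊕b28⊕b29⊕b30⊕b31 = 0⊕1⊕0⊕0⊕1⊕1⊕0⊕1⊕1⊕1⊕1⊕0⊕0⊕1⊕1⊕1 = 0
Syndrome (s16...s1) = 01111 → position 15.
Flip bit 15: corrected codeword = 1010000000010100100110111100111
Data bits at positions 3,5,6,7,9,10,11,12,13,14,15,17,18,19,20,21,22,23,24,25,26,27,28,29,30,31: 10000001010100110111100111

10000001010100110111100111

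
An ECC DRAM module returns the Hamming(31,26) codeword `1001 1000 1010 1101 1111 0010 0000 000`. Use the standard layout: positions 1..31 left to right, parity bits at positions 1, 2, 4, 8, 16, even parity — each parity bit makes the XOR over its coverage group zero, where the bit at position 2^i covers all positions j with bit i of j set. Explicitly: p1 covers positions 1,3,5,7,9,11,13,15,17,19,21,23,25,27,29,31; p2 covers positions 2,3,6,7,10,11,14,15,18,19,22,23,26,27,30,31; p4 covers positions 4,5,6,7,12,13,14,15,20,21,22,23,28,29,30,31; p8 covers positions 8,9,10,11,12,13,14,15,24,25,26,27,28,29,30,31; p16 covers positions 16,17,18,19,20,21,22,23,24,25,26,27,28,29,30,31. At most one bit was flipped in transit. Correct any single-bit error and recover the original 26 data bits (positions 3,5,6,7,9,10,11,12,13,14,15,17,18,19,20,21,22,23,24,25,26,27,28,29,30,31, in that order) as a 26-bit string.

s1: b1⊕b3⊕b5⊕b7⊕b9⊕b11⊕b13⊕b15⊕b17⊕b19⊕b21⊕b23⊕b25⊕b27⊕b29⊕b31 = 1⊕0⊕1⊕0⊕1⊕1⊕1⊕0⊕1⊕1⊕0⊕1⊕0⊕0⊕0⊕0 = 0
s2: b2⊕b3⊕b6⊕b7⊕b10⊕b11⊕b14⊕b15⊕b18⊕b19⊕b22⊕b23⊕b26⊕b27⊕b30⊕b31 = 0⊕0⊕0⊕0⊕0⊕1⊕1⊕0⊕1⊕1⊕0⊕1⊕0⊕0⊕0⊕0 = 1
s4: b4⊕b5⊕b6⊕b7⊕b12⊕b13⊕b14⊕b15⊕b20⊕b21⊕b22⊕b23⊕b28⊕b29⊕b30⊕b31 = 1⊕1⊕0⊕0⊕0⊕1⊕1⊕0⊕1⊕0⊕0⊕1⊕0⊕0⊕0⊕0 = 0
s8: b8⊕b9⊕b10⊕b11⊕b12⊕b13⊕b14⊕b15⊕b24⊕b25⊕b26⊕b27⊕b28⊕b29⊕b30⊕b31 = 0⊕1⊕0⊕1⊕0⊕1⊕1⊕0⊕0⊕0⊕0⊕0⊕0⊕0⊕0⊕0 = 0
s16: b16⊕b17⊕b18⊕b19⊕b20⊕b21⊕b22⊕b23⊕b24⊕b25⊕b26⊕b27⊕b28⊕b29⊕b30⊕b31 = 1⊕1⊕1⊕1⊕1⊕0⊕0⊕1⊕0⊕0⊕0⊕0⊕0⊕0⊕0⊕0 = 0
Syndrome (s16...s1) = 00010 → position 2.
Flip bit 2: corrected codeword = 1101100010101101111100100000000
Data bits at positions 3,5,6,7,9,10,11,12,13,14,15,17,18,19,20,21,22,23,24,25,26,27,28,29,30,31: 01001010110111100100000000

01001010110111100100000000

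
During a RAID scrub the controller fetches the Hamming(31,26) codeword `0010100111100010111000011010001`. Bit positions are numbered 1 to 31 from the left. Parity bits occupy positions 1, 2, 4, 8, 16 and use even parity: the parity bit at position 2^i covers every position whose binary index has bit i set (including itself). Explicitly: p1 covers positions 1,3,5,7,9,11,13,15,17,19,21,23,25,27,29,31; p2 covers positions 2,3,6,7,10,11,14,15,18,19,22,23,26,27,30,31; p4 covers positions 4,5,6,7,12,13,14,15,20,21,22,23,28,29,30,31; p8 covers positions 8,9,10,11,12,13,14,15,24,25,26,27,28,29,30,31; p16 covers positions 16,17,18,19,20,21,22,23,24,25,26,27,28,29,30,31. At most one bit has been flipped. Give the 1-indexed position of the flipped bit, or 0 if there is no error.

28

s1: b1⊕b3⊕b5⊕b7⊕b9⊕b11⊕b13⊕b15⊕b17⊕b19⊕b21⊕b23⊕b25⊕b27⊕b29⊕b31 = 0⊕1⊕1⊕0⊕1⊕1⊕0⊕1⊕1⊕1⊕0⊕0⊕1⊕1⊕0⊕1 = 0
s2: b2⊕b3⊕b6⊕b7⊕b10⊕b11⊕b14⊕b15⊕b18⊕b19⊕b22⊕b23⊕b26⊕b27⊕b30⊕b31 = 0⊕1⊕0⊕0⊕1⊕1⊕0⊕1⊕1⊕1⊕0⊕0⊕0⊕1⊕0⊕1 = 0
s4: b4⊕b5⊕b6⊕b7⊕b12⊕b13⊕b14⊕b15⊕b20⊕b21⊕b22⊕b23⊕b28⊕b29⊕b30⊕b31 = 0⊕1⊕0⊕0⊕0⊕0⊕0⊕1⊕0⊕0⊕0⊕0⊕0⊕0⊕0⊕1 = 1
s8: b8⊕b9⊕b10⊕b11⊕b12⊕b13⊕b14⊕b15⊕b24⊕b25⊕b26⊕b27⊕b28⊕b29⊕b30⊕b31 = 1⊕1⊕1⊕1⊕0⊕0⊕0⊕1⊕1⊕1⊕0⊕1⊕0⊕0⊕0⊕1 = 1
s16: b16⊕b17⊕b18⊕b19⊕b20⊕b21⊕b22⊕b23⊕b24⊕b25⊕b26⊕b27⊕b28⊕b29⊕b30⊕b31 = 0⊕1⊕1⊕1⊕0⊕0⊕0⊕0⊕1⊕1⊕0⊕1⊕0⊕0⊕0⊕1 = 1
Syndrome (s16...s1) = 11100 → position 28.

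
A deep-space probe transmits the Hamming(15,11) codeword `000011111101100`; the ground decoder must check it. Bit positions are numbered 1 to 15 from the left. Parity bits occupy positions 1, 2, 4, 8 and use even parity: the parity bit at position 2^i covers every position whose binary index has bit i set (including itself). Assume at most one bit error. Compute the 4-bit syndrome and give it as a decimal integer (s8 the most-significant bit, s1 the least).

14

s1: b1⊕b3⊕b5⊕b7⊕b9⊕b11⊕b13⊕b15 = 0⊕0⊕1⊕1⊕1⊕0⊕1⊕0 = 0
s2: b2⊕b3⊕b6⊕b7⊕b10⊕b11⊕b14⊕b15 = 0⊕0⊕1⊕1⊕1⊕0⊕0⊕0 = 1
s4: b4⊕b5⊕b6⊕b7⊕b12⊕b13⊕b14⊕b15 = 0⊕1⊕1⊕1⊕1⊕1⊕0⊕0 = 1
s8: b8⊕b9⊕b10⊕b11⊕b12⊕b13⊕b14⊕b15 = 1⊕1⊕1⊕0⊕1⊕1⊕0⊕0 = 1
Syndrome (s8...s1) = 1110 → position 14.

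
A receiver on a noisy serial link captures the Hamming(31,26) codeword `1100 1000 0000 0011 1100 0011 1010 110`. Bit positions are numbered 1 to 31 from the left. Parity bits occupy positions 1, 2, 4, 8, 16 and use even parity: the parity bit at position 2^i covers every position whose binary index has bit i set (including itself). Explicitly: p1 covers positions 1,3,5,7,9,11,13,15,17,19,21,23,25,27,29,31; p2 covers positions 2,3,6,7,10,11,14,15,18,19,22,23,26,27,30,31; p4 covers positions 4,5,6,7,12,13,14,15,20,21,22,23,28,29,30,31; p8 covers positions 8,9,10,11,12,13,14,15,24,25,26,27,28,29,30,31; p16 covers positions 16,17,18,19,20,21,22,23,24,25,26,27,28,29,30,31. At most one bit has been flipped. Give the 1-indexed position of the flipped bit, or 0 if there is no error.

s1: b1⊕b3⊕b5⊕b7⊕b9⊕b11⊕b13⊕b15⊕b17⊕b19⊕b21⊕b23⊕b25⊕b27⊕b29⊕b31 = 1⊕0⊕1⊕0⊕0⊕0⊕0⊕1⊕1⊕0⊕0⊕1⊕1⊕1⊕1⊕0 = 0
s2: b2⊕b3⊕b6⊕b7⊕b10⊕b11⊕b14⊕b15⊕b18⊕b19⊕b22⊕b23⊕b26⊕b27⊕b30⊕b31 = 1⊕0⊕0⊕0⊕0⊕0⊕0⊕1⊕1⊕0⊕0⊕1⊕0⊕1⊕1⊕0 = 0
s4: b4⊕b5⊕b6⊕b7⊕b12⊕b13⊕b14⊕b15⊕b20⊕b21⊕b22⊕b23⊕b28⊕b29⊕b30⊕b31 = 0⊕1⊕0⊕0⊕0⊕0⊕0⊕1⊕0⊕0⊕0⊕1⊕0⊕1⊕1⊕0 = 1
s8: b8⊕b9⊕b10⊕b11⊕b12⊕b13⊕b14⊕b15⊕b24⊕b25⊕b26⊕b27⊕b28⊕b29⊕b30⊕b31 = 0⊕0⊕0⊕0⊕0⊕0⊕0⊕1⊕1⊕1⊕0⊕1⊕0⊕1⊕1⊕0 = 0
s16: b16⊕b17⊕b18⊕b19⊕b20⊕b21⊕b22⊕b23⊕b24⊕b25⊕b26⊕b27⊕b28⊕b29⊕b30⊕b31 = 1⊕1⊕1⊕0⊕0⊕0⊕0⊕1⊕1⊕1⊕0⊕1⊕0⊕1⊕1⊕0 = 1
Syndrome (s16...s1) = 10100 → position 20.

20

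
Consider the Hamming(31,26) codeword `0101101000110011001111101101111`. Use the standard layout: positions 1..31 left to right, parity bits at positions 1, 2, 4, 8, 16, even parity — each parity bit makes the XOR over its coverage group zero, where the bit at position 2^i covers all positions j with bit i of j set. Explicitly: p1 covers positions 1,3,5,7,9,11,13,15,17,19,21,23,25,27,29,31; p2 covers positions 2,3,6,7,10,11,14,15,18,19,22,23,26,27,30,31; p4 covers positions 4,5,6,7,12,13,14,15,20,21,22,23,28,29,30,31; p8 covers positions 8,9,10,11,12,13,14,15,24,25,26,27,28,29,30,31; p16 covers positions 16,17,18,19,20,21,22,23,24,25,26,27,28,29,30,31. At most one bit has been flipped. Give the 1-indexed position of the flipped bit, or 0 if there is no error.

s1: b1⊕b3⊕b5⊕b7⊕b9⊕b11⊕b13⊕b15⊕b17⊕b19⊕b21⊕b23⊕b25⊕b27⊕b29⊕b31 = 0⊕0⊕1⊕1⊕0⊕1⊕0⊕1⊕0⊕1⊕1⊕1⊕1⊕0⊕1⊕1 = 0
s2: b2⊕b3⊕b6⊕b7⊕b10⊕b11⊕b14⊕b15⊕b18⊕b19⊕b22⊕b23⊕b26⊕b27⊕b30⊕b31 = 1⊕0⊕0⊕1⊕0⊕1⊕0⊕1⊕0⊕1⊕1⊕1⊕1⊕0⊕1⊕1 = 0
s4: b4⊕b5⊕b6⊕b7⊕b12⊕b13⊕b14⊕b15⊕b20⊕b21⊕b22⊕b23⊕b28⊕b29⊕b30⊕b31 = 1⊕1⊕0⊕1⊕1⊕0⊕0⊕1⊕1⊕1⊕1⊕1⊕1⊕1⊕1⊕1 = 1
s8: b8⊕b9⊕b10⊕b11⊕b12⊕b13⊕b14⊕b15⊕b24⊕b25⊕b26⊕b27⊕b28⊕b29⊕b30⊕b31 = 0⊕0⊕0⊕1⊕1⊕0⊕0⊕1⊕0⊕1⊕1⊕0⊕1⊕1⊕1⊕1 = 1
s16: b16⊕b17⊕b18⊕b19⊕b20⊕b21⊕b22⊕b23⊕b24⊕b25⊕b26⊕b27⊕b28⊕b29⊕b30⊕b31 = 1⊕0⊕0⊕1⊕1⊕1⊕1⊕1⊕0⊕1⊕1⊕0⊕1⊕1⊕1⊕1 = 0
Syndrome (s16...s1) = 01100 → position 12.

12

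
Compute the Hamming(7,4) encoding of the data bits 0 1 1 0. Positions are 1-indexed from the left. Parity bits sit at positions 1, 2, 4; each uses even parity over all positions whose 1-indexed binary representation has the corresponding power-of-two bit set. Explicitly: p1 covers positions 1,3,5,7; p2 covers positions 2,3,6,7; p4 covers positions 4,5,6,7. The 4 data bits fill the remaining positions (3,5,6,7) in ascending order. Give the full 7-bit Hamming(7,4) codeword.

1100110

Place data bits at non-power-of-two positions: b3=0, b5=1, b6=1, b7=0.
p1 = XOR of data positions {3,5,7} = 0⊕1⊕0 = 1
p2 = XOR of data positions {3,6,7} = 0⊕1⊕0 = 1
p4 = XOR of data positions {5,6,7} = 1⊕1⊕0 = 0
Codeword b1..b7 = 1100110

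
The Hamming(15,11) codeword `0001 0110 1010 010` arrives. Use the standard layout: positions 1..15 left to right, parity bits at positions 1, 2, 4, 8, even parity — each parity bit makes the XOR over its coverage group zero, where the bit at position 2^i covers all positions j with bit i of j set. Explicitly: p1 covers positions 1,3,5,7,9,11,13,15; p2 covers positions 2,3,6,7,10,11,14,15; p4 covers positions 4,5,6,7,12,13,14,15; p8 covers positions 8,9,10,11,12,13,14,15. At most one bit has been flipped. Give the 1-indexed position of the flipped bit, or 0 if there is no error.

9

s1: b1⊕b3⊕b5⊕b7⊕b9⊕b11⊕b13⊕b15 = 0⊕0⊕0⊕1⊕1⊕1⊕0⊕0 = 1
s2: b2⊕b3⊕b6⊕b7⊕b10⊕b11⊕b14⊕b15 = 0⊕0⊕1⊕1⊕0⊕1⊕1⊕0 = 0
s4: b4⊕b5⊕b6⊕b7⊕b12⊕b13⊕b14⊕b15 = 1⊕0⊕1⊕1⊕0⊕0⊕1⊕0 = 0
s8: b8⊕b9⊕b10⊕b11⊕b12⊕b13⊕b14⊕b15 = 0⊕1⊕0⊕1⊕0⊕0⊕1⊕0 = 1
Syndrome (s8...s1) = 1001 → position 9.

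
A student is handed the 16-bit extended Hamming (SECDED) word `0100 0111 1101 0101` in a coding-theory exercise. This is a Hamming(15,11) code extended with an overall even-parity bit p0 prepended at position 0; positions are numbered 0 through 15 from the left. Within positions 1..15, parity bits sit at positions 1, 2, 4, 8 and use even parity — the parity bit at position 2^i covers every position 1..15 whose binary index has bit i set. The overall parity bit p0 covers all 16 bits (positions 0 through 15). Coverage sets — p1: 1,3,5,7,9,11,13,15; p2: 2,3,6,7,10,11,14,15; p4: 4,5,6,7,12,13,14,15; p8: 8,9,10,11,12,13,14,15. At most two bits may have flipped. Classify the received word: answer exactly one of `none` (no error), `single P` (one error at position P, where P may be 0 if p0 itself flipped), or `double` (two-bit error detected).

s1: b1⊕b3⊕b5⊕b7⊕b9⊕b11⊕b13⊕b15 = 1⊕0⊕1⊕1⊕1⊕1⊕1⊕1 = 1
s2: b2⊕b3⊕b6⊕b7⊕b10⊕b11⊕b14⊕b15 = 0⊕0⊕1⊕1⊕0⊕1⊕0⊕1 = 0
s4: b4⊕b5⊕b6⊕b7⊕b12⊕b13⊕b14⊕b15 = 0⊕1⊕1⊕1⊕0⊕1⊕0⊕1 = 1
s8: b8⊕b9⊕b10⊕b11⊕b12⊕b13⊕b14⊕b15 = 1⊕1⊕0⊕1⊕0⊕1⊕0⊕1 = 1
Syndrome (s8...s1) = 1101 → position 13.
Overall parity (XOR of all 16 bits, including p0): 0⊕1⊕0⊕0⊕0⊕1⊕1⊕1⊕1⊕1⊕0⊕1⊕0⊕1⊕0⊕1 = 1
Overall=1, syndrome position=13 → single-bit error at position 13.

single 13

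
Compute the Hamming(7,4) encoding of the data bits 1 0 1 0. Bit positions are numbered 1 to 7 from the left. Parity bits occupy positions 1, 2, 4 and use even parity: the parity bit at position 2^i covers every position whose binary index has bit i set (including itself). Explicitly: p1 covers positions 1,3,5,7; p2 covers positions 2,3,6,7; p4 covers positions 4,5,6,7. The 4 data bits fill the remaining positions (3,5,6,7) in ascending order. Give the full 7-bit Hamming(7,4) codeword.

1011010

Place data bits at non-power-of-two positions: b3=1, b5=0, b6=1, b7=0.
p1 = XOR of data positions {3,5,7} = 1⊕0⊕0 = 1
p2 = XOR of data positions {3,6,7} = 1⊕1⊕0 = 0
p4 = XOR of data positions {5,6,7} = 0⊕1⊕0 = 1
Codeword b1..b7 = 1011010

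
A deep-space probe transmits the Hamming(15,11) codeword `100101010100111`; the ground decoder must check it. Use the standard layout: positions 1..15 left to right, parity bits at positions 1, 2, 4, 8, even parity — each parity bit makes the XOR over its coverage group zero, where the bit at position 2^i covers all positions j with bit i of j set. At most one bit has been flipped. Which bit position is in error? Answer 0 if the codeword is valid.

13

s1: b1⊕b3⊕b5⊕b7⊕b9⊕b11⊕b13⊕b15 = 1⊕0⊕0⊕0⊕0⊕0⊕1⊕1 = 1
s2: b2⊕b3⊕b6⊕b7⊕b10⊕b11⊕b14⊕b15 = 0⊕0⊕1⊕0⊕1⊕0⊕1⊕1 = 0
s4: b4⊕b5⊕b6⊕b7⊕b12⊕b13⊕b14⊕b15 = 1⊕0⊕1⊕0⊕0⊕1⊕1⊕1 = 1
s8: b8⊕b9⊕b10⊕b11⊕b12⊕b13⊕b14⊕b15 = 1⊕0⊕1⊕0⊕0⊕1⊕1⊕1 = 1
Syndrome (s8...s1) = 1101 → position 13.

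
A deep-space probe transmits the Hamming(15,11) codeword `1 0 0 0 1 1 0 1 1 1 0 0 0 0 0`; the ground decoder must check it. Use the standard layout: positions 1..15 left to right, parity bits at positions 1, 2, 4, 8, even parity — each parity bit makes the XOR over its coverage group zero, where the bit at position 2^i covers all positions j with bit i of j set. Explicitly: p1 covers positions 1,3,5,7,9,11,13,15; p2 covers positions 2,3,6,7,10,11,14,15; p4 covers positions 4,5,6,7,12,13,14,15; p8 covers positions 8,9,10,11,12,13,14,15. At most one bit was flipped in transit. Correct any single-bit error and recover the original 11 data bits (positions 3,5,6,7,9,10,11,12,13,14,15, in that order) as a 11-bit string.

s1: b1⊕b3⊕b5⊕b7⊕b9⊕b11⊕b13⊕b15 = 1⊕0⊕1⊕0⊕1⊕0⊕0⊕0 = 1
s2: b2⊕b3⊕b6⊕b7⊕b10⊕b11⊕b14⊕b15 = 0⊕0⊕1⊕0⊕1⊕0⊕0⊕0 = 0
s4: b4⊕b5⊕b6⊕b7⊕b12⊕b13⊕b14⊕b15 = 0⊕1⊕1⊕0⊕0⊕0⊕0⊕0 = 0
s8: b8⊕b9⊕b10⊕b11⊕b12⊕b13⊕b14⊕b15 = 1⊕1⊕1⊕0⊕0⊕0⊕0⊕0 = 1
Syndrome (s8...s1) = 1001 → position 9.
Flip bit 9: corrected codeword = 100011010100000
Data bits at positions 3,5,6,7,9,10,11,12,13,14,15: 01100100000

01100100000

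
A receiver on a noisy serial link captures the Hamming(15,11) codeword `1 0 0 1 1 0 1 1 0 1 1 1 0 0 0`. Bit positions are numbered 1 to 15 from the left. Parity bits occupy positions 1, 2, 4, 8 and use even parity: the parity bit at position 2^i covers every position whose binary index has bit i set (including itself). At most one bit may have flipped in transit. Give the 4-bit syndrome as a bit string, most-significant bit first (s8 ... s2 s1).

s1: b1⊕b3⊕b5⊕b7⊕b9⊕b11⊕b13⊕b15 = 1⊕0⊕1⊕1⊕0⊕1⊕0⊕0 = 0
s2: b2⊕b3⊕b6⊕b7⊕b10⊕b11⊕b14⊕b15 = 0⊕0⊕0⊕1⊕1⊕1⊕0⊕0 = 1
s4: b4⊕b5⊕b6⊕b7⊕b12⊕b13⊕b14⊕b15 = 1⊕1⊕0⊕1⊕1⊕0⊕0⊕0 = 0
s8: b8⊕b9⊕b10⊕b11⊕b12⊕b13⊕b14⊕b15 = 1⊕0⊕1⊕1⊕1⊕0⊕0⊕0 = 0
Syndrome (s8...s1) = 0010 → position 2.

0010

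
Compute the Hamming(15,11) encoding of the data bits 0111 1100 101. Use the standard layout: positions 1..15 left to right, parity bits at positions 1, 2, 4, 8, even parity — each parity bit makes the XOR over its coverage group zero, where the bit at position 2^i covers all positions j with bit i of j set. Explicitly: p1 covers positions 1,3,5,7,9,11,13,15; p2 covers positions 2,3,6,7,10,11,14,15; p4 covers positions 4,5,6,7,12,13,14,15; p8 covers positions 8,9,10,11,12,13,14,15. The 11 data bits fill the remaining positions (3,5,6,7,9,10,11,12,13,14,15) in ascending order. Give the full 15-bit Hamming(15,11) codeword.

Place data bits at non-power-of-two positions: b3=0, b5=1, b6=1, b7=1, b9=1, b10=1, b11=0, b12=0, b13=1, b14=0, b15=1.
p1 = XOR of data positions {3,5,7,9,11,13,15} = 0⊕1⊕1⊕1⊕0⊕1⊕1 = 1
p2 = XOR of data positions {3,6,7,10,11,14,15} = 0⊕1⊕1⊕1⊕0⊕0⊕1 = 0
p4 = XOR of data positions {5,6,7,12,13,14,15} = 1⊕1⊕1⊕0⊕1⊕0⊕1 = 1
p8 = XOR of data positions {9,10,11,12,13,14,15} = 1⊕1⊕0⊕0⊕1⊕0⊕1 = 0
Codeword b1..b15 = 100111101100101

100111101100101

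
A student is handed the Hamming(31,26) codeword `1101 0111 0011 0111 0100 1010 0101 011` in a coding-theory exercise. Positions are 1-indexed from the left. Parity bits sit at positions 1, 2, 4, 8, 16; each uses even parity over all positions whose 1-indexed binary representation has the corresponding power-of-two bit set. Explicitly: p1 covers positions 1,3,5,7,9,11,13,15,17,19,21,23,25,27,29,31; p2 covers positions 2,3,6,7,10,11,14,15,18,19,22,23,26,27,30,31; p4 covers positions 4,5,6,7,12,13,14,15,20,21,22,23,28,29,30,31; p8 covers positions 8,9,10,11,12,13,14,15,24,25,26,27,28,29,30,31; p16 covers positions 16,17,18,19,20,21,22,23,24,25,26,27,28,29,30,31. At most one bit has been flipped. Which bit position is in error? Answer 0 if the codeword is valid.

15

s1: b1⊕b3⊕b5⊕b7⊕b9⊕b11⊕b13⊕b15⊕b17⊕b19⊕b21⊕b23⊕b25⊕b27⊕b29⊕b31 = 1⊕0⊕0⊕1⊕0⊕1⊕0⊕1⊕0⊕0⊕1⊕1⊕0⊕0⊕0⊕1 = 1
s2: b2⊕b3⊕b6⊕b7⊕b10⊕b11⊕b14⊕b15⊕b18⊕b19⊕b22⊕b23⊕b26⊕b27⊕b30⊕b31 = 1⊕0⊕1⊕1⊕0⊕1⊕1⊕1⊕1⊕0⊕0⊕1⊕1⊕0⊕1⊕1 = 1
s4: b4⊕b5⊕b6⊕b7⊕b12⊕b13⊕b14⊕b15⊕b20⊕b21⊕b22⊕b23⊕b28⊕b29⊕b30⊕b31 = 1⊕0⊕1⊕1⊕1⊕0⊕1⊕1⊕0⊕1⊕0⊕1⊕1⊕0⊕1⊕1 = 1
s8: b8⊕b9⊕b10⊕b11⊕b12⊕b13⊕b14⊕b15⊕b24⊕b25⊕b26⊕b27⊕b28⊕b29⊕b30⊕b31 = 1⊕0⊕0⊕1⊕1⊕0⊕1⊕1⊕0⊕0⊕1⊕0⊕1⊕0⊕1⊕1 = 1
s16: b16⊕b17⊕b18⊕b19⊕b20⊕b21⊕b22⊕b23⊕b24⊕b25⊕b26⊕b27⊕b28⊕b29⊕b30⊕b31 = 1⊕0⊕1⊕0⊕0⊕1⊕0⊕1⊕0⊕0⊕1⊕0⊕1⊕0⊕1⊕1 = 0
Syndrome (s16...s1) = 01111 → position 15.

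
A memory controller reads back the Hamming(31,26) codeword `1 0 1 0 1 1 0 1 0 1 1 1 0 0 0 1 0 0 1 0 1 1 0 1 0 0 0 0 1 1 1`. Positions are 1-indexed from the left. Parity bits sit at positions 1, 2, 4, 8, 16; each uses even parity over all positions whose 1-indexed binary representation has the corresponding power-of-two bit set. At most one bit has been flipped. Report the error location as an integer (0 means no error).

s1: b1⊕b3⊕b5⊕b7⊕b9⊕b11⊕b13⊕b15⊕b17⊕b19⊕b21⊕b23⊕b25⊕b27⊕b29⊕b31 = 1⊕1⊕1⊕0⊕0⊕1⊕0⊕0⊕0⊕1⊕1⊕0⊕0⊕0⊕1⊕1 = 0
s2: b2⊕b3⊕b6⊕b7⊕b10⊕b11⊕b14⊕b15⊕b18⊕b19⊕b22⊕b23⊕b26⊕b27⊕b30⊕b31 = 0⊕1⊕1⊕0⊕1⊕1⊕0⊕0⊕0⊕1⊕1⊕0⊕0⊕0⊕1⊕1 = 0
s4: b4⊕b5⊕b6⊕b7⊕b12⊕b13⊕b14⊕b15⊕b20⊕b21⊕b22⊕b23⊕b28⊕b29⊕b30⊕b31 = 0⊕1⊕1⊕0⊕1⊕0⊕0⊕0⊕0⊕1⊕1⊕0⊕0⊕1⊕1⊕1 = 0
s8: b8⊕b9⊕b10⊕b11⊕b12⊕b13⊕b14⊕b15⊕b24⊕b25⊕b26⊕b27⊕b28⊕b29⊕b30⊕b31 = 1⊕0⊕1⊕1⊕1⊕0⊕0⊕0⊕1⊕0⊕0⊕0⊕0⊕1⊕1⊕1 = 0
s16: b16⊕b17⊕b18⊕b19⊕b20⊕b21⊕b22⊕b23⊕b24⊕b25⊕b26⊕b27⊕b28⊕b29⊕b30⊕b31 = 1⊕0⊕0⊕1⊕0⊕1⊕1⊕0⊕1⊕0⊕0⊕0⊕0⊕1⊕1⊕1 = 0
Syndrome (s16...s1) = 00000 → position 0 (no error).

0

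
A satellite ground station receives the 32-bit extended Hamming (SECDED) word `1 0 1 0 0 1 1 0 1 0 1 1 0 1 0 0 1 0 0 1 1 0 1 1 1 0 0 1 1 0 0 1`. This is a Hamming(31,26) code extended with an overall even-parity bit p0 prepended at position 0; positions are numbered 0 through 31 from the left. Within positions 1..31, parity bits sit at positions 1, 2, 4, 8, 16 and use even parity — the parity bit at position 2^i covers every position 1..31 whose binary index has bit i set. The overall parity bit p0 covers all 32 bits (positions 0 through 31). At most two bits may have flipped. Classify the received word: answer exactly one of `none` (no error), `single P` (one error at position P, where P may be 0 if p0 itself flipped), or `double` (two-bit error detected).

s1: b1⊕b3⊕b5⊕b7⊕b9⊕b11⊕b13⊕b15⊕b17⊕b19⊕b21⊕b23⊕b25⊕b27⊕b29⊕b31 = 0⊕0⊕1⊕0⊕0⊕1⊕1⊕0⊕0⊕1⊕0⊕1⊕0⊕1⊕0⊕1 = 1
s2: b2⊕b3⊕b6⊕b7⊕b10⊕b11⊕b14⊕b15⊕b18⊕b19⊕b22⊕b23⊕b26⊕b27⊕b30⊕b31 = 1⊕0⊕1⊕0⊕1⊕1⊕0⊕0⊕0⊕1⊕1⊕1⊕0⊕1⊕0⊕1 = 1
s4: b4⊕b5⊕b6⊕b7⊕b12⊕b13⊕b14⊕b15⊕b20⊕b21⊕b22⊕b23⊕b28⊕b29⊕b30⊕b31 = 0⊕1⊕1⊕0⊕0⊕1⊕0⊕0⊕1⊕0⊕1⊕1⊕1⊕0⊕0⊕1 = 0
s8: b8⊕b9⊕b10⊕b11⊕b12⊕b13⊕b14⊕b15⊕b24⊕b25⊕b26⊕b27⊕b28⊕b29⊕b30⊕b31 = 1⊕0⊕1⊕1⊕0⊕1⊕0⊕0⊕1⊕0⊕0⊕1⊕1⊕0⊕0⊕1 = 0
s16: b16⊕b17⊕b18⊕b19⊕b20⊕b21⊕b22⊕b23⊕b24⊕b25⊕b26⊕b27⊕b28⊕b29⊕b30⊕b31 = 1⊕0⊕0⊕1⊕1⊕0⊕1⊕1⊕1⊕0⊕0⊕1⊕1⊕0⊕0⊕1 = 1
Syndrome (s16...s1) = 10011 → position 19.
Overall parity (XOR of all 32 bits, including p0): 1⊕0⊕1⊕0⊕0⊕1⊕1⊕0⊕1⊕0⊕1⊕1⊕0⊕1⊕0⊕0⊕1⊕0⊕0⊕1⊕1⊕0⊕1⊕1⊕1⊕0⊕0⊕1⊕1⊕0⊕0⊕1 = 1
Overall=1, syndrome position=19 → single-bit error at position 19.

single 19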